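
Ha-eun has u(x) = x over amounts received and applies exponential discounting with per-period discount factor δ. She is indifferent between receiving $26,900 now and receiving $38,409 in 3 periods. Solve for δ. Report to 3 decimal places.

The payoff in 3 periods is discounted by δ^3, so u(26900) = δ^3·u(38409) and δ^3 = u(26900)/u(38409).
With u(x) = x: δ^3 = 26900/38409 = 0.70036.
So δ = 0.70036^(1/3) ≈ 0.888.

δ ≈ 0.888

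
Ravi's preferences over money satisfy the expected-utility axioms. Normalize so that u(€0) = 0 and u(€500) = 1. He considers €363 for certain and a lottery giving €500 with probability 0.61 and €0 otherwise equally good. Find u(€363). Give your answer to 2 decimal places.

By the standard-gamble method, u(€363) is just the indifference probability on the best outcome: 0.61.

0.61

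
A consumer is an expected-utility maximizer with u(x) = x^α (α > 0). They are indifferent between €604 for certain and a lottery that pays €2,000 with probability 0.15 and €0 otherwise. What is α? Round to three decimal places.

EU(lottery) = 0.15·2000^α + 0.85·0 = 0.15·2000^α.
Setting u(604) equal to that: 604^α = 0.15·2000^α ⇒ (604/2000)^α = 0.15.
α = ln(0.15) / ln(604/2000) = -1.897120/-1.197328 ≈ 1.584.

α ≈ 1.584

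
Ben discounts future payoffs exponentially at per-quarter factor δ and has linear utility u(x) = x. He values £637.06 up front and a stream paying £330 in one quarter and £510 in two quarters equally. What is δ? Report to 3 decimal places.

Equating present values: 637.06 = 330δ + 510δ².
That is, 510δ² + 330δ − 637.06 = 0, a quadratic in δ.
By the quadratic formula (taking the positive root), δ = (−330 + √1408502.40) / 1020 ≈ 0.840.

δ ≈ 0.840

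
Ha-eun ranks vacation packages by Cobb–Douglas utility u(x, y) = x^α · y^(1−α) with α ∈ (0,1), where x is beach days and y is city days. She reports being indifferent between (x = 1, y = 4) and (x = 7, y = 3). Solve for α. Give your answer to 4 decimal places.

Indifference: 1^α · 4^(1−α) = 7^α · 3^(1−α).
(1/7)^α = (3/4)^(1−α); take logs: α·ln(1/7) = (1−α)·ln(3/4), i.e. α·-1.9459101 = (1−α)·-0.2876821.
So α/(1−α) = (-0.2876821)/(-1.9459101) = 0.1478394, and α = 0.1478394/1.1478394 ≈ 0.1288.

α ≈ 0.1288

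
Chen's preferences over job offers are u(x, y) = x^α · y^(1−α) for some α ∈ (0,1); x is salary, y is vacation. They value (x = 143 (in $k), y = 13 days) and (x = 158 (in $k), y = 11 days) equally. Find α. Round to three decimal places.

Set the two utilities equal: 143^α·13^(1−α) = 158^α·11^(1−α).
Taking logs: α·ln 143 + (1−α)·ln 13 = α·ln 158 + (1−α)·ln 11, i.e. α·-0.099750 = (1−α)·-0.167054.
Thus α·(-0.266804) = -0.167054, so α = -0.167054/-0.266804 ≈ 0.626.

α ≈ 0.626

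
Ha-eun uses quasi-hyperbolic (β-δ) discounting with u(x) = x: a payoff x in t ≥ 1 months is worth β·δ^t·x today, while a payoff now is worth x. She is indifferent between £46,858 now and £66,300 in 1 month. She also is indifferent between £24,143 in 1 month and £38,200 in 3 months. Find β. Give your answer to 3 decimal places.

From the later pair, β·δ^1·24143 = β·δ^3·38200; dividing through, δ^2 = 24143/38200 = 0.63202, so δ = 0.79499.
Now use the now-vs-future pair: 46858 = β·δ·66300 gives β = 46858/(0.79499·66300) ≈ 0.889.

β ≈ 0.889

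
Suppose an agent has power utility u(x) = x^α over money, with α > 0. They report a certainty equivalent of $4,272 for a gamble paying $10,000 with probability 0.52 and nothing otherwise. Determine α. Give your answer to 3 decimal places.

α ≈ 0.769

The lottery's expected utility is 0.52·u(10000) + 0.48·u(0) = 0.52·10000^α (since u(0) = 0 for α > 0).
Equating: 4272^α = 0.52·10000^α, i.e. 0.4272^α = 0.52.
Taking logs: α·ln(4272/10000) = ln(0.52), so α = -0.653926 / -0.850503 ≈ 0.769.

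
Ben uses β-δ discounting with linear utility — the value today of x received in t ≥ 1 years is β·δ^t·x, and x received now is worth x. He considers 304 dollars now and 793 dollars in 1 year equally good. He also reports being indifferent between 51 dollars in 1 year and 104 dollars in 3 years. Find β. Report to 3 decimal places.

From the later pair, β·δ^1·51 = β·δ^3·104; dividing through, δ^2 = 51/104 = 0.49038, so δ = 0.70027.
The first indifference: 304 = β·δ·793, so β = 304/(δ·793) = 304/(0.70027·793) ≈ 0.547.

β ≈ 0.547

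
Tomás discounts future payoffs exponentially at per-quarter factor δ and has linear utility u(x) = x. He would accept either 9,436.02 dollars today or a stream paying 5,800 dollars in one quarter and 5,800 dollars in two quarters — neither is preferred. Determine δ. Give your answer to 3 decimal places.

δ ≈ 0.870

Present value of the stream is 5800·δ + 5800·δ². Indifference gives 5800δ + 5800δ² = 9436.02.
So 5800δ² + 5800δ − 9436.02 = 0.
δ = (−5800 + √(5800² + 4·5800·9436.02)) / (2·5800) = (−5800 + √252555664.00) / 11600 ≈ 0.870.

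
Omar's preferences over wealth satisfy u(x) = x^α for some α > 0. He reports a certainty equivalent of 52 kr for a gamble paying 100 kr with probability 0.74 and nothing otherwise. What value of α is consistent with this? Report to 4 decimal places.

Since u(0) = 0, the lottery's EU is 0.74·100^α.
Setting u(52) equal to that: 52^α = 0.74·100^α ⇒ (52/100)^α = 0.74.
α = ln(0.74) / ln(52/100) = -0.3011051/-0.6539265 ≈ 0.4605.

α ≈ 0.4605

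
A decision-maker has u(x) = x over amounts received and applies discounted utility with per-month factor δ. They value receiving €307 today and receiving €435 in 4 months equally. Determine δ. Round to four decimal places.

Indifference means u(307) = δ^4 · u(435), so δ^4 = u(307)/u(435).
With u(x) = x: δ^4 = 307/435 = 0.70575.
So δ = 0.70575^(1/4) ≈ 0.9166.

δ ≈ 0.9166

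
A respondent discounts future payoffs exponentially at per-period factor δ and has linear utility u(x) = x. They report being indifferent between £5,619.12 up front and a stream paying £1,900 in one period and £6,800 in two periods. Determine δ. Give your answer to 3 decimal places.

The stream is worth 1900δ + 6800δ² today, so 1900δ + 6800δ² = 5619.12.
Rearranged: 6800δ² + 1900δ − 5619.12 = 0.
δ = (−1900 + √(1900² + 4·6800·5619.12)) / (2·6800) = (−1900 + √156450064.00) / 13600 ≈ 0.780.

δ ≈ 0.780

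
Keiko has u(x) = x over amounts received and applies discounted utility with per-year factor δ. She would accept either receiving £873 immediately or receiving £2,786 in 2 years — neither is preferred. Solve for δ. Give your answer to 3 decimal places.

Equating discounted utilities: u(873) = δ^2·u(2786) ⇒ δ^2 = u(873)/u(2786).
With u(x) = x: δ^2 = 873/2786 = 0.31335.
Hence δ = (0.31335)^(1/2) = 0.55978.

δ ≈ 0.560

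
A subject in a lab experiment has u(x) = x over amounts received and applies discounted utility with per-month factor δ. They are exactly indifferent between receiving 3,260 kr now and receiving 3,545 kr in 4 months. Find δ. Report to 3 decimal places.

δ ≈ 0.979

Indifference means u(3260) = δ^4 · u(3545), so δ^4 = u(3260)/u(3545).
With u(x) = x: δ^4 = 3260/3545 = 0.91961.
So δ = 0.91961^(1/4) ≈ 0.979.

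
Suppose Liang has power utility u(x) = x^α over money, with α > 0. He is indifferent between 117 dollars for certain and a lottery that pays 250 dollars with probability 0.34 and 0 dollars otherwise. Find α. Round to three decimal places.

Since u(0) = 0, the lottery's EU is 0.34·250^α.
Setting u(117) equal to that: 117^α = 0.34·250^α ⇒ (117/250)^α = 0.34.
Take logs: α = ln 0.34 / ln(117/250) ≈ 1.42082.

α ≈ 1.421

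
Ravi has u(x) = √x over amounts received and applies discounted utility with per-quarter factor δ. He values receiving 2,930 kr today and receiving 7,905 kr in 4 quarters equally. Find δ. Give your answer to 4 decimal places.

Equating discounted utilities: u(2930) = δ^4·u(7905) ⇒ δ^4 = u(2930)/u(7905).
With u(x) = √x: δ^4 = √2930/√7905 = √(2930/7905) = 0.60881.
Hence δ = (0.60881)^(1/4) = 0.883325.

δ ≈ 0.8833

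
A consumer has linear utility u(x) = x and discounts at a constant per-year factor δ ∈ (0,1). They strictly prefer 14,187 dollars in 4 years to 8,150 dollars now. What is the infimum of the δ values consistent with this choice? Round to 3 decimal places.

Under u(x) = x this choice says 8150 < δ^4·14187.
So δ^4 > 8150/14187 = 0.57447; taking the 4th root of both positive sides preserves the inequality.
δ > 0.57447^(1/4) = 0.871.

δ > 0.871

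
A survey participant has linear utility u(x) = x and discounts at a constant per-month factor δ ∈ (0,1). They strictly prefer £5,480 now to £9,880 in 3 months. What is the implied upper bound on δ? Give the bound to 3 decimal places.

Under u(x) = x this choice says 5480 > δ^3·9880.
So δ^3 < 5480/9880 = 0.55466; taking the cube root of both positive sides preserves the inequality.
δ < 0.55466^(1/3) = 0.822.

δ < 0.822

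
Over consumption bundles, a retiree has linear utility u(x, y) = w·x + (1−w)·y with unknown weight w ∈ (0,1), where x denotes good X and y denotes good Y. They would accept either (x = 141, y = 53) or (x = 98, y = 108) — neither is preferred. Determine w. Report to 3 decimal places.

u(141,53) = u(98,108) means w·141 + (1−w)·53 = w·98 + (1−w)·108.
Rearranging, 43·w − 55·(1−w) = 0.
So w/(1−w) = 55/43 = 1.2791, giving w = 55/(43+55) = 0.561.

w = 0.561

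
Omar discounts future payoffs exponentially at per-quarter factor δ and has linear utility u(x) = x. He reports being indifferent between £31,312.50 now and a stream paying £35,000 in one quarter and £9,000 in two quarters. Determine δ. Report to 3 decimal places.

The stream is worth 35000δ + 9000δ² today, so 35000δ + 9000δ² = 31312.50.
Rearranged: 9000δ² + 35000δ − 31312.50 = 0.
The positive root is δ = [−35000 + √(35000² + 4·9000·31312.50)] / (2·9000) = (−35000 + 48500.000)/18000 ≈ 0.750.

δ ≈ 0.750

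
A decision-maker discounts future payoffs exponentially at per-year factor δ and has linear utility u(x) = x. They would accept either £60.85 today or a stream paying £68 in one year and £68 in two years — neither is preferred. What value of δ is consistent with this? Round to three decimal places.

δ ≈ 0.570

The stream is worth 68δ + 68δ² today, so 68δ + 68δ² = 60.85.
That is, 68δ² + 68δ − 60.85 = 0, a quadratic in δ.
The positive root is δ = [−68 + √(68² + 4·68·60.85)] / (2·68) = (−68 + 145.517)/136 ≈ 0.570.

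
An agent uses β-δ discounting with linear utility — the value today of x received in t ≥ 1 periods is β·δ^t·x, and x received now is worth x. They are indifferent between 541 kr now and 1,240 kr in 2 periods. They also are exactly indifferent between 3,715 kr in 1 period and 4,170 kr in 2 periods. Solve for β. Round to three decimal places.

β ≈ 0.550

Both payoffs in the second observation are in the future, so β drops out: δ^1·3715 = δ^2·4170 ⇒ δ = 3715/4170 = 0.89089.
Substituting δ into 541 = β·δ^2·1240: β = 541/(984.163) ≈ 0.550.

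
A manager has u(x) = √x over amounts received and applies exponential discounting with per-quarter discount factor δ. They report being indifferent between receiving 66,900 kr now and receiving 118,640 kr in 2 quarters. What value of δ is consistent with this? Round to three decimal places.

δ ≈ 0.867

The payoff in 2 quarters is discounted by δ^2, so u(66900) = δ^2·u(118640) and δ^2 = u(66900)/u(118640).
Since u(x) = √x, δ^2 = √(66900/118640) = 0.75093.
Hence δ = (0.75093)^(1/2) = 0.86656.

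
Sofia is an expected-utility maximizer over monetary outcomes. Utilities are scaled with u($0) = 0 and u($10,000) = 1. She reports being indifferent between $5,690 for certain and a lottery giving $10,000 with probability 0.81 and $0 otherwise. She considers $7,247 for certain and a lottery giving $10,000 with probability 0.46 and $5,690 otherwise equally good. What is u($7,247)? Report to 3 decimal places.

First, u($5,690) = 0.81·u($10,000) + 0.19·u($0) = 0.81.
Then u($7,247) = 0.46·u($10,000) + 0.54·u($5,690) = 0.46·1.00 + 0.54·0.81 = 0.8974.

0.897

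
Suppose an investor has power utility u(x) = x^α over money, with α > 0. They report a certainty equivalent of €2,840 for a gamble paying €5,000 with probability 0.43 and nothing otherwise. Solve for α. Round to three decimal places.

α ≈ 1.492

EU(lottery) = 0.43·5000^α + 0.57·0 = 0.43·5000^α.
Setting u(2840) equal to that: 2840^α = 0.43·5000^α ⇒ (2840/5000)^α = 0.43.
Taking logs: α·ln(2840/5000) = ln(0.43), so α = -0.843970 / -0.565634 ≈ 1.492.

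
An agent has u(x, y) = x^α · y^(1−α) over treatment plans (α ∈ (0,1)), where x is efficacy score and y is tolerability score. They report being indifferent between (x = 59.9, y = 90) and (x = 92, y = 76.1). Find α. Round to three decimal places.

α ≈ 0.281

Indifference: 59.9^α · 90^(1−α) = 92^α · 76.1^(1−α).
Rearrange to (59.9/92)^α = (76.1/90)^(1−α) and take logs: α·-0.429112 = (1−α)·-0.167761.
So α/(1−α) = (-0.167761)/(-0.429112) = 0.390949, and α = 0.390949/1.390949 ≈ 0.281.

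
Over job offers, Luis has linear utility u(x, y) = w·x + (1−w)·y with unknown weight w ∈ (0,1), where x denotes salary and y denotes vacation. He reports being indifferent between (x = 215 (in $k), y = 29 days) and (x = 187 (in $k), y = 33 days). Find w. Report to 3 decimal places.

w = 0.125

u(215,29) = u(187,33) means w·215 + (1−w)·29 = w·187 + (1−w)·33.
w·(215−187) = (1−w)·(33−29), i.e. w·28 = (1−w)·4.
The marginal rate of substitution is 4/28, so w = 4/(28+4) = 0.125.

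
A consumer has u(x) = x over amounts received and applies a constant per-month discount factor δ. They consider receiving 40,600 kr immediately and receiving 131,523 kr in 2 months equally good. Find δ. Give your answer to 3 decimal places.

Equating discounted utilities: u(40600) = δ^2·u(131523) ⇒ δ^2 = u(40600)/u(131523).
With u(x) = x: δ^2 = 40600/131523 = 0.30869.
Taking the square root: δ = 0.30869^(1/2) ≈ 0.556.

δ ≈ 0.556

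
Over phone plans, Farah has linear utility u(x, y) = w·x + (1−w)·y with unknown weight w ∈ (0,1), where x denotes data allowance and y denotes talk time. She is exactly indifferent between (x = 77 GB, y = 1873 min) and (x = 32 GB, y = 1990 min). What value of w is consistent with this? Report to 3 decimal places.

Equating utilities: w·77 + (1−w)·1873 = w·32 + (1−w)·1990.
Collecting terms: w·45 = (1−w)·117.
So w/(1−w) = 117/45 = 2.6000, giving w = 117/(45+117) = 0.722.

w = 0.722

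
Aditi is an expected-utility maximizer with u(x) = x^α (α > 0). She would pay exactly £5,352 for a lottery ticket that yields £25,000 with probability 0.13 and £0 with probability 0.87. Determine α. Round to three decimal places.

The lottery's expected utility is 0.13·u(25000) + 0.87·u(0) = 0.13·25000^α (since u(0) = 0 for α > 0).
Setting u(5352) equal to that: 5352^α = 0.13·25000^α ⇒ (5352/25000)^α = 0.13.
α = ln(0.13) / ln(5352/25000) = -2.040221/-1.541406 ≈ 1.324.

α ≈ 1.324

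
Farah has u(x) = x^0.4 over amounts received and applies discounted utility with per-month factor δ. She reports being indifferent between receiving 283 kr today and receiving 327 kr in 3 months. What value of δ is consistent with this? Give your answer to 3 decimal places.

Equating discounted utilities: u(283) = δ^3·u(327) ⇒ δ^3 = u(283)/u(327).
Since u(x) = x^0.4, δ^3 = (283/327)^0.4 = 0.86544^0.4 = 0.94383.
Hence δ = (0.94383)^(1/3) = 0.98092.

δ ≈ 0.981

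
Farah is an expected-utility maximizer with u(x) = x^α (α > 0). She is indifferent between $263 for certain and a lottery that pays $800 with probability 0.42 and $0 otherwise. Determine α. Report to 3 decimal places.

α ≈ 0.780

Since u(0) = 0, the lottery's EU is 0.42·800^α.
Indifference: 263^α = 0.42·800^α, so (263/800)^α = 0.42.
Taking logs: α·ln(263/800) = ln(0.42), so α = -0.867501 / -1.112458 ≈ 0.780.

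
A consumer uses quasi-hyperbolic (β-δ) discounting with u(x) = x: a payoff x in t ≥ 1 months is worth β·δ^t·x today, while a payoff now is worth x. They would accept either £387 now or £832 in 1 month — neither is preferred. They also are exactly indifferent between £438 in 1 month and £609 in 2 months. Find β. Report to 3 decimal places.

The second indifference involves only future payoffs, so β cancels: β·δ^1·438 = β·δ^2·609, giving δ = 438/609 = 0.71921.
Substituting δ into 387 = β·δ·832: β = 387/(598.384) ≈ 0.647.

β ≈ 0.647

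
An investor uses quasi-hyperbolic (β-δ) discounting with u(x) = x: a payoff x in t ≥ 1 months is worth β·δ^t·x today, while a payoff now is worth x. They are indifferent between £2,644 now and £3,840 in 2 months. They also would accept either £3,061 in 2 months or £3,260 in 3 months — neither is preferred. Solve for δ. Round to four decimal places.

Both payoffs in the second observation are in the future, so β drops out: δ^2·3061 = δ^3·3260 ⇒ δ = 3061/3260 = 0.93896.

δ ≈ 0.9390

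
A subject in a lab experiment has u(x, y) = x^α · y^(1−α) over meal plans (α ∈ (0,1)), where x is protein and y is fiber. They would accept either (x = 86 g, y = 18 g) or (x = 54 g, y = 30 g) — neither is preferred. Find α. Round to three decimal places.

α ≈ 0.523

Indifference: 86^α · 18^(1−α) = 54^α · 30^(1−α).
(86/54)^α = (30/18)^(1−α); take logs: α·ln(86/54) = (1−α)·ln(30/18), i.e. α·0.465363 = (1−α)·0.510826.
With A = 0.465363 and B = 0.510826: α·A = (1−α)·B, so α = B/(A+B) = 0.510826/0.976189 ≈ 0.523.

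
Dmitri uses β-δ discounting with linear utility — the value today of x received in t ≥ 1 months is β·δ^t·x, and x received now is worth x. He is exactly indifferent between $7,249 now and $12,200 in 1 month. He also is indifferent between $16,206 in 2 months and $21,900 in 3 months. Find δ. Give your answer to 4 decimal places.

From the later pair, β·δ^2·16206 = β·δ^3·21900; dividing through, δ = 16206/21900 = 0.74000.

δ ≈ 0.7400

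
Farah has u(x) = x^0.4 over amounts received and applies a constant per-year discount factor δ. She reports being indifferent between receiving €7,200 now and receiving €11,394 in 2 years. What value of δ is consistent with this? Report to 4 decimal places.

Indifference means u(7200) = δ^2 · u(11394), so δ^2 = u(7200)/u(11394).
With u(x) = x^0.4: δ^2 = 7200^0.4/11394^0.4 = (7200/11394)^0.4 = 0.83227.
Hence δ = (0.83227)^(1/2) = 0.912287.

δ ≈ 0.9123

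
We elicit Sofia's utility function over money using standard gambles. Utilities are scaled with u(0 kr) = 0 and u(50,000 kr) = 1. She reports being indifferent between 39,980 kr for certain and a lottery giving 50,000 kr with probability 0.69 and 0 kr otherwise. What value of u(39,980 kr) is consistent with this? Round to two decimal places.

0.69

By the standard-gamble method, u(39,980 kr) is just the indifference probability on the best outcome: 0.69.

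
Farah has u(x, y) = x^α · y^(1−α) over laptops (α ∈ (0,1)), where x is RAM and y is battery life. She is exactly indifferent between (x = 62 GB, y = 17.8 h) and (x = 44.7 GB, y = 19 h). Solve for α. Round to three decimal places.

Set the two utilities equal: 62^α·17.8^(1−α) = 44.7^α·19^(1−α).
Taking logs: α·ln 62 + (1−α)·ln 17.8 = α·ln 44.7 + (1−α)·ln 19, i.e. α·0.327161 = (1−α)·0.065241.
With A = 0.327161 and B = 0.065241: α·A = (1−α)·B, so α = B/(A+B) = 0.065241/0.392402 ≈ 0.166.

α ≈ 0.166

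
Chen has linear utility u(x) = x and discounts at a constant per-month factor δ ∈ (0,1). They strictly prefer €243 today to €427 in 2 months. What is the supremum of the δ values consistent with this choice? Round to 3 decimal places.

δ < 0.754

Under u(x) = x this choice says 243 > δ^2·427.
Dividing by 427: δ^2 < 0.56909. Both sides are positive, so the square root keeps the direction.
δ < (243/427)^(1/2) ≈ 0.754.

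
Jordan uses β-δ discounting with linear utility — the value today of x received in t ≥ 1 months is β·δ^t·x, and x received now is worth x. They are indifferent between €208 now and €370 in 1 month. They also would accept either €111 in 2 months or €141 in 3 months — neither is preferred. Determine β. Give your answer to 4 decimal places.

The second indifference involves only future payoffs, so β cancels: β·δ^2·111 = β·δ^3·141, giving δ = 111/141 = 0.78723.
Substituting δ into 208 = β·δ·370: β = 208/(291.277) ≈ 0.7141.

β ≈ 0.7141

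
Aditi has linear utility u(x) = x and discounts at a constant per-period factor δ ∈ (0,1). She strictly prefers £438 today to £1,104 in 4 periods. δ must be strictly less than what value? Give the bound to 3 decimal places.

δ < 0.794

Comparing present values: 438 > δ^4·1104.
Hence δ^4 < 438/1104 = 0.39674, and x ↦ x^(1/4) is increasing on (0,∞).
δ < 0.39674^(1/4) = 0.794.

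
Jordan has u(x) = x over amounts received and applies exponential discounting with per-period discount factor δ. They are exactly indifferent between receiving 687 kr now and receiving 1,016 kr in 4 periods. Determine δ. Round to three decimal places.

The payoff in 4 periods is discounted by δ^4, so u(687) = δ^4·u(1016) and δ^4 = u(687)/u(1016).
With u(x) = x: δ^4 = 687/1016 = 0.67618.
So δ = 0.67618^(1/4) ≈ 0.907.

δ ≈ 0.907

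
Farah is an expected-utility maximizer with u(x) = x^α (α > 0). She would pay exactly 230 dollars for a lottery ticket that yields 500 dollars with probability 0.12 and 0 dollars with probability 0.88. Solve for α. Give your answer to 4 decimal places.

EU(lottery) = 0.12·500^α + 0.88·0 = 0.12·500^α.
Equating: 230^α = 0.12·500^α, i.e. 0.4600^α = 0.12.
α = ln(0.12) / ln(230/500) = -2.1202635/-0.7765288 ≈ 2.7304.

α ≈ 2.7304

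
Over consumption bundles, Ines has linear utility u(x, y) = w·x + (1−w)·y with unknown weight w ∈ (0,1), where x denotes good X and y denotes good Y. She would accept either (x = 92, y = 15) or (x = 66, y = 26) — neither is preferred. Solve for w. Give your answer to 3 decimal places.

w = 0.297

u(92,15) = u(66,26) means w·92 + (1−w)·15 = w·66 + (1−w)·26.
Collecting terms: w·26 = (1−w)·11.
The marginal rate of substitution is 11/26, so w = 11/(26+11) = 0.297.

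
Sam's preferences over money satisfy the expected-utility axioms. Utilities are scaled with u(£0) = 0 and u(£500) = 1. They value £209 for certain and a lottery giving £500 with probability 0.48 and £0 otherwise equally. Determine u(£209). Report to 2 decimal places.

0.48

u(£209) equals the lottery's expected utility: 0.48·1 + 0.52·0 = 0.48.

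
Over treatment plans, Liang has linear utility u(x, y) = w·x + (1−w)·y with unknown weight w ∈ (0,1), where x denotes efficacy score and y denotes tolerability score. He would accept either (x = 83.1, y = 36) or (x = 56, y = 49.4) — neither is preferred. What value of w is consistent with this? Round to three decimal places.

Equating utilities: w·83.1 + (1−w)·36 = w·56 + (1−w)·49.4.
Rearranging, 27.1·w − 13.4·(1−w) = 0.
So w/(1−w) = 13.4/27.1 = 0.4945, giving w = 13.4/(27.1+13.4) = 0.331.

w = 0.331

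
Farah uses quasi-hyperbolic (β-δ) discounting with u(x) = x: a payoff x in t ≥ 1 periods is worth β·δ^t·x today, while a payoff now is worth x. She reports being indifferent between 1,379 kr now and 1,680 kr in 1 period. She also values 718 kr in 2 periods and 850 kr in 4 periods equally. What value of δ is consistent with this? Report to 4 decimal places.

Both payoffs in the second observation are in the future, so β drops out: δ^2·718 = δ^4·850 ⇒ δ^2 = 718/850 = 0.84471, so δ = 0.91908.

δ ≈ 0.9191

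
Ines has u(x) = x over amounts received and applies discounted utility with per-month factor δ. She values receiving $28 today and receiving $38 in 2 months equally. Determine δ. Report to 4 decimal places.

δ ≈ 0.8584

Equating discounted utilities: u(28) = δ^2·u(38) ⇒ δ^2 = u(28)/u(38).
With u(x) = x: δ^2 = 28/38 = 0.73684.
So δ = 0.73684^(1/2) ≈ 0.8584.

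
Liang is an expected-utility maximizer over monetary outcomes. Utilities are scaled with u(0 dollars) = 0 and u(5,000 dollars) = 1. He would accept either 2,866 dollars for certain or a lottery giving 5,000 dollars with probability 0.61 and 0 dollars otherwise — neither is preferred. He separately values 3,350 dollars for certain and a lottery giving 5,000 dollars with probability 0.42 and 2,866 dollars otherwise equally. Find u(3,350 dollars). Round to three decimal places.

From the first indifference, u(2,866 dollars) = 0.61·u(5,000 dollars) + 0.39·u(0 dollars) = 0.61·1 + 0.39·0 = 0.61.
Chaining: u(3,350 dollars) = 0.42·1.00 + 0.58·0.61 = 0.7738.

0.774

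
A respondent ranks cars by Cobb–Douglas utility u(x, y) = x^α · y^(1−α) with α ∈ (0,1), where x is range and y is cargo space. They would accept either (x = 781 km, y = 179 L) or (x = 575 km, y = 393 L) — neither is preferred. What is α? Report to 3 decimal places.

Indifference: 781^α · 179^(1−α) = 575^α · 393^(1−α).
Taking logs: α·ln 781 + (1−α)·ln 179 = α·ln 575 + (1−α)·ln 393, i.e. α·0.306205 = (1−α)·0.786424.
With A = 0.306205 and B = 0.786424: α·A = (1−α)·B, so α = B/(A+B) = 0.786424/1.092629 ≈ 0.720.

α ≈ 0.720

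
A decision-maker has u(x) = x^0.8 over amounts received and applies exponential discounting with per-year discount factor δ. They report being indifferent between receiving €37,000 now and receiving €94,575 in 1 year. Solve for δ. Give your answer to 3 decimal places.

The payoff in 1 year is discounted by δ, so u(37000) = δ·u(94575) and δ = u(37000)/u(94575).
Since u(x) = x^0.8, δ = (37000/94575)^0.8 = 0.39122^0.8 = 0.47200.

δ ≈ 0.472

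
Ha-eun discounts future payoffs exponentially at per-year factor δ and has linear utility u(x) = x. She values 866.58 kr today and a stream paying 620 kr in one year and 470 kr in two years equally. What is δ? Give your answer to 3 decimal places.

The stream is worth 620δ + 470δ² today, so 620δ + 470δ² = 866.58.
Rearranged: 470δ² + 620δ − 866.58 = 0.
By the quadratic formula (taking the positive root), δ = (−620 + √2013570.40) / 940 ≈ 0.850.

δ ≈ 0.850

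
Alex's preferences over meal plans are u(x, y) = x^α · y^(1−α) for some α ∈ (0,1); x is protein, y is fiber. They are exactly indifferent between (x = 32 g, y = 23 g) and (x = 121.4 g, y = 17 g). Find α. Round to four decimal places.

α ≈ 0.1848

The Cobb–Douglas utilities coincide, so 32^α·23^(1−α) = 121.4^α·17^(1−α).
(32/121.4)^α = (17/23)^(1−α); take logs: α·ln(32/121.4) = (1−α)·ln(17/23), i.e. α·-1.3333550 = (1−α)·-0.3022809.
Thus α·(-1.6356359) = -0.3022809, so α = -0.3022809/-1.6356359 ≈ 0.1848.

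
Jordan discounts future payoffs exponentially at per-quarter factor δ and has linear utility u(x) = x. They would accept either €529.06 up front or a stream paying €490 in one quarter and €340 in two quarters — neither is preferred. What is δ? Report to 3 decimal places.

δ ≈ 0.720

Equating present values: 529.06 = 490δ + 340δ².
Rearranged: 340δ² + 490δ − 529.06 = 0.
δ = (−490 + √(490² + 4·340·529.06)) / (2·340) = (−490 + √959621.60) / 680 ≈ 0.720.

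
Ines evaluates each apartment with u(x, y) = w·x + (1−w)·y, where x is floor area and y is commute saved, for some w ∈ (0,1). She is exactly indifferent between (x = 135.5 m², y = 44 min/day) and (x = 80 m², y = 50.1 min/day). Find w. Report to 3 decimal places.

Indifference: w·135.5 + (1−w)·44 = w·80 + (1−w)·50.1.
Collecting terms: w·55.5 = (1−w)·6.1.
Hence w = 6.1/(55.5+6.1) = 6.1/61.6 = 0.099.

w = 0.099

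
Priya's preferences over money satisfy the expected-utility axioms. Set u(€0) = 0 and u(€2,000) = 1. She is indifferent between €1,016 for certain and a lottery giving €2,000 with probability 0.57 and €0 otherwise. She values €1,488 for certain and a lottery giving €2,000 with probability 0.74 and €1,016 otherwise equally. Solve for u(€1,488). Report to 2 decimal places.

First, u(€1,016) = 0.57·u(€2,000) + 0.43·u(€0) = 0.57.
Chaining: u(€1,488) = 0.74·1.00 + 0.26·0.57 = 0.8882.

0.89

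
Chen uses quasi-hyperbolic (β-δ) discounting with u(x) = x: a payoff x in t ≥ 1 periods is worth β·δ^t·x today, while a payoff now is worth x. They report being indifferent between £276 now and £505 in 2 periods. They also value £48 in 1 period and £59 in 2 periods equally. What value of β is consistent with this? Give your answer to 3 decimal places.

Both payoffs in the second observation are in the future, so β drops out: δ^1·48 = δ^2·59 ⇒ δ = 48/59 = 0.81356.
The first indifference: 276 = β·δ^2·505, so β = 276/(δ^2·505) = 276/(0.66188·505) ≈ 0.826.

β ≈ 0.826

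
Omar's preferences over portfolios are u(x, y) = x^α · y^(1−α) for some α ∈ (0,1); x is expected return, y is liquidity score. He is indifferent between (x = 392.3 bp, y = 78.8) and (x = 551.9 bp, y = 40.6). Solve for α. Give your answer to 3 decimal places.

α ≈ 0.660

The Cobb–Douglas utilities coincide, so 392.3^α·78.8^(1−α) = 551.9^α·40.6^(1−α).
Rearrange to (392.3/551.9)^α = (40.6/78.8)^(1−α) and take logs: α·-0.341340 = (1−α)·-0.663145.
So α/(1−α) = (-0.663145)/(-0.341340) = 1.942770, and α = 1.942770/2.942770 ≈ 0.660.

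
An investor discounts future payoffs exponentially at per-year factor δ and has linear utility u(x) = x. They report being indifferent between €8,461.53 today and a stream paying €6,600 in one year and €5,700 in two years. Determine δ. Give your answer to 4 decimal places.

The stream is worth 6600δ + 5700δ² today, so 6600δ + 5700δ² = 8461.53.
Rearranged: 5700δ² + 6600δ − 8461.53 = 0.
By the quadratic formula (taking the positive root), δ = (−6600 + √236482884.00) / 11400 ≈ 0.7700.

δ ≈ 0.7700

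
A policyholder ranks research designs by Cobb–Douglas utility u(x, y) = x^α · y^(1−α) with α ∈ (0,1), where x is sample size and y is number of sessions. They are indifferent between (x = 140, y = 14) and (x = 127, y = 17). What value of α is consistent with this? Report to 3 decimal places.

α ≈ 0.666

Set the two utilities equal: 140^α·14^(1−α) = 127^α·17^(1−α).
Rearrange to (140/127)^α = (17/14)^(1−α) and take logs: α·0.097455 = (1−α)·0.194156.
Thus α·(0.291611) = 0.194156, so α = 0.194156/0.291611 ≈ 0.666.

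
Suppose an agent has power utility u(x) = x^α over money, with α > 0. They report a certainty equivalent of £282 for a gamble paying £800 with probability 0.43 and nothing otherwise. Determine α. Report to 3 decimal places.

α ≈ 0.809

EU(lottery) = 0.43·800^α + 0.57·0 = 0.43·800^α.
Equating: 282^α = 0.43·800^α, i.e. 0.3525^α = 0.43.
α = ln(0.43) / ln(282/800) = -0.843970/-1.042705 ≈ 0.809.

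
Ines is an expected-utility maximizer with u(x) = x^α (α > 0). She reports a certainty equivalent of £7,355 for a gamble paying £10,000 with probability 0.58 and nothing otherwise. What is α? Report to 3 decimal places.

Since u(0) = 0, the lottery's EU is 0.58·10000^α.
Setting u(7355) equal to that: 7355^α = 0.58·10000^α ⇒ (7355/10000)^α = 0.58.
α = ln(0.58) / ln(7355/10000) = -0.544727/-0.307205 ≈ 1.773.

α ≈ 1.773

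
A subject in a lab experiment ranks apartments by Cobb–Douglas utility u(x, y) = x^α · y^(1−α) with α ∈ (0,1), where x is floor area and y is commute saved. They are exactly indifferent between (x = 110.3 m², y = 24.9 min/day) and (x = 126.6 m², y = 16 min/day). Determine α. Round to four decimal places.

The Cobb–Douglas utilities coincide, so 110.3^α·24.9^(1−α) = 126.6^α·16^(1−α).
Rearrange to (110.3/126.6)^α = (16/24.9)^(1−α) and take logs: α·-0.1378286 = (1−α)·-0.4422791.
Thus α·(-0.5801077) = -0.4422791, so α = -0.4422791/-0.5801077 ≈ 0.7624.

α ≈ 0.7624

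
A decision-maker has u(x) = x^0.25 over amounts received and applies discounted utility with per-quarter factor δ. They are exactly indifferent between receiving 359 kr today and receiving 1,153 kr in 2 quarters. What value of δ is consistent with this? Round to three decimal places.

δ ≈ 0.864

Indifference means u(359) = δ^2 · u(1153), so δ^2 = u(359)/u(1153).
Since u(x) = x^0.25, δ^2 = (359/1153)^0.25 = 0.31136^0.25 = 0.74699.
Taking the square root: δ = 0.74699^(1/2) ≈ 0.864.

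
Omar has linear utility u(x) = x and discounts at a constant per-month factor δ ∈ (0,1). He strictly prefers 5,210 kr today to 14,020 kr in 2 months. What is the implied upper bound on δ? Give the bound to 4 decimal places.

δ < 0.6096

The preference means 5210 > δ^2·14020.
So δ^2 < 5210/14020 = 0.37161; taking the square root of both positive sides preserves the inequality.
δ < 0.37161^(1/2) = 0.6096.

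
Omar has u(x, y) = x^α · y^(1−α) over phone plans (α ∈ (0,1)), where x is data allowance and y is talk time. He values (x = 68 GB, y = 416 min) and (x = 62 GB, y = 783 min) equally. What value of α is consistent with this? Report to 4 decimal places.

α ≈ 0.8726

Set the two utilities equal: 68^α·416^(1−α) = 62^α·783^(1−α).
Taking logs: α·ln 68 + (1−α)·ln 416 = α·ln 62 + (1−α)·ln 783, i.e. α·0.0923733 = (1−α)·0.6324474.
So α/(1−α) = (0.6324474)/(0.0923733) = 6.8466472, and α = 6.8466472/7.8466472 ≈ 0.8726.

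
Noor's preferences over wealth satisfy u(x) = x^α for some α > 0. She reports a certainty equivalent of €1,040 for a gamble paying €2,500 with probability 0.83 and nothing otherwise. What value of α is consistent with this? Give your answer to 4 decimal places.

Since u(0) = 0, the lottery's EU is 0.83·2500^α.
Setting u(1040) equal to that: 1040^α = 0.83·2500^α ⇒ (1040/2500)^α = 0.83.
Taking logs: α·ln(1040/2500) = ln(0.83), so α = -0.1863296 / -0.8770700 ≈ 0.2124.

α ≈ 0.2124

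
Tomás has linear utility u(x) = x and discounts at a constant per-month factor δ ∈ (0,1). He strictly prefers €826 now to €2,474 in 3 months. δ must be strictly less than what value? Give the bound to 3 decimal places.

δ < 0.694

The preference means 826 > δ^3·2474.
Hence δ^3 < 826/2474 = 0.33387, and x ↦ x^(1/3) is increasing on (0,∞).
δ < (826/2474)^(1/3) ≈ 0.694.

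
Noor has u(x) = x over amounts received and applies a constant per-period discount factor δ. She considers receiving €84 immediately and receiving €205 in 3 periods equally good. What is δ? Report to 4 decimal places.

The payoff in 3 periods is discounted by δ^3, so u(84) = δ^3·u(205) and δ^3 = u(84)/u(205).
With u(x) = x: δ^3 = 84/205 = 0.40976.
Hence δ = (0.40976)^(1/3) = 0.742749.

δ ≈ 0.7427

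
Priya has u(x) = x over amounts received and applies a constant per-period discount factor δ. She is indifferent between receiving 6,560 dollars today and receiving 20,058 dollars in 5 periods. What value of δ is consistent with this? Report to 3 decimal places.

δ ≈ 0.800

The payoff in 5 periods is discounted by δ^5, so u(6560) = δ^5·u(20058) and δ^5 = u(6560)/u(20058).
With u(x) = x: δ^5 = 6560/20058 = 0.32705.
Hence δ = (0.32705)^(1/5) = 0.79969.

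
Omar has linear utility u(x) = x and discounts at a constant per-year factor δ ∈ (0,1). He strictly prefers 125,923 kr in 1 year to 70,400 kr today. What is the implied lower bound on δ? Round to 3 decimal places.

δ > 0.559

The preference means 70400 < δ·125923.
So δ > 70400/125923 = 0.55907.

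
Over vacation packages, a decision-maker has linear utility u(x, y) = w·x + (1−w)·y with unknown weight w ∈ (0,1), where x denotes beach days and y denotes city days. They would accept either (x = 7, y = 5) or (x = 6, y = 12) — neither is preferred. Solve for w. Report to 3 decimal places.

w = 0.875

Equating utilities: w·7 + (1−w)·5 = w·6 + (1−w)·12.
Collecting terms: w·1 = (1−w)·7.
The marginal rate of substitution is 7/1, so w = 7/(1+7) = 0.875.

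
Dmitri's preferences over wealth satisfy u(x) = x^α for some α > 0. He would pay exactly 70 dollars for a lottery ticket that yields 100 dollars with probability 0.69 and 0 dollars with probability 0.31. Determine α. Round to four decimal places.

EU(lottery) = 0.69·100^α + 0.31·0 = 0.69·100^α.
Equating: 70^α = 0.69·100^α, i.e. 0.7000^α = 0.69.
Taking logs: α·ln(70/100) = ln(0.69), so α = -0.3710637 / -0.3566749 ≈ 1.0403.

α ≈ 1.0403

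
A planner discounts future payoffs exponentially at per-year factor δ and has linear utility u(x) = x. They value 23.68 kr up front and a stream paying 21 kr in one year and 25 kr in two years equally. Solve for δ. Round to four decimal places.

δ ≈ 0.6400

Equating present values: 23.68 = 21δ + 25δ².
So 25δ² + 21δ − 23.68 = 0.
The positive root is δ = [−21 + √(21² + 4·25·23.68)] / (2·25) = (−21 + 53.000)/50 ≈ 0.6400.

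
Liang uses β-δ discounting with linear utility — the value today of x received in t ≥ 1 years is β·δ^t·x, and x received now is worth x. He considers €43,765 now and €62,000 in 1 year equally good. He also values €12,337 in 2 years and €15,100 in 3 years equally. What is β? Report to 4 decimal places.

Both payoffs in the second observation are in the future, so β drops out: δ^2·12337 = δ^3·15100 ⇒ δ = 12337/15100 = 0.81702.
Now use the now-vs-future pair: 43765 = β·δ·62000 gives β = 43765/(0.81702·62000) ≈ 0.8640.

β ≈ 0.8640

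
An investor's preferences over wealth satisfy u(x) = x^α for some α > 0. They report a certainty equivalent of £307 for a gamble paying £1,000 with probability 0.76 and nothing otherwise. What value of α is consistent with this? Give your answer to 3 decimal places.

α ≈ 0.232

Since u(0) = 0, the lottery's EU is 0.76·1000^α.
Setting u(307) equal to that: 307^α = 0.76·1000^α ⇒ (307/1000)^α = 0.76.
Taking logs: α·ln(307/1000) = ln(0.76), so α = -0.274437 / -1.180908 ≈ 0.232.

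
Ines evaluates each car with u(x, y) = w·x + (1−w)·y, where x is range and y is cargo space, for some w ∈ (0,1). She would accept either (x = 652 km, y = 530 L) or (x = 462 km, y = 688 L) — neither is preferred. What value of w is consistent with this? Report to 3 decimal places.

w = 0.454

u(652,530) = u(462,688) means w·652 + (1−w)·530 = w·462 + (1−w)·688.
Collecting terms: w·190 = (1−w)·158.
Hence w = 158/(190+158) = 158/348 = 0.454.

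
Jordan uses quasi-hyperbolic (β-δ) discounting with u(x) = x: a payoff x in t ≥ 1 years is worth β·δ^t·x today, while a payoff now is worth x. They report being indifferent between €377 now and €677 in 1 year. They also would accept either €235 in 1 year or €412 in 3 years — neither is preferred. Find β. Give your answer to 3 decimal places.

The second indifference involves only future payoffs, so β cancels: β·δ^1·235 = β·δ^3·412, giving δ^2 = 235/412 = 0.57039, so δ = 0.75524.
Substituting δ into 377 = β·δ·677: β = 377/(511.298) ≈ 0.737.

β ≈ 0.737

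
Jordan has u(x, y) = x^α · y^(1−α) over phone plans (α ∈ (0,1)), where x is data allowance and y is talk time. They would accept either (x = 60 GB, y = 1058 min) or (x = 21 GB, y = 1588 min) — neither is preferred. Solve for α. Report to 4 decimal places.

Indifference: 60^α · 1058^(1−α) = 21^α · 1588^(1−α).
(60/21)^α = (1588/1058)^(1−α); take logs: α·ln(60/21) = (1−α)·ln(1588/1058), i.e. α·1.0498221 = (1−α)·0.4060950.
Thus α·(1.4559171) = 0.4060950, so α = 0.4060950/1.4559171 ≈ 0.2789.

α ≈ 0.2789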